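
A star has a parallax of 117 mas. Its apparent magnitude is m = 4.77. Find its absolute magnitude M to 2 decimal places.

p = 117 mas = 0.117″ → d = 1/p = 8.547 pc
5 log₁₀(d/10 pc) = 5 log₁₀(8.547) − 5 = -0.341
M = m − 5 log₁₀(d/10) = 4.77 + 0.341 = 5.111

M ≈ 5.11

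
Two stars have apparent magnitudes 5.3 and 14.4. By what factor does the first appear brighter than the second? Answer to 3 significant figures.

4370

Δm = 5.3 − (14.4) = -9.1
Flux ratio = 10^(−0.4 Δm) = 10^(−0.4 × -9.1) = 10^3.640 = 4365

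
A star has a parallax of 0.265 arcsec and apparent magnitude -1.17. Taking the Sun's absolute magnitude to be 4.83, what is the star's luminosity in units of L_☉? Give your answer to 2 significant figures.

d = 1/p = 1/0.265″ = 3.774 pc
M = m − 5 log₁₀ d + 5 = -1.17 − 5·0.5768 + 5 = 0.946
M − M_☉ = 0.946 − 4.83 = -3.884
L/L_☉ = 10^(−0.4 × -3.884) = 35.77

L/L_☉ ≈ 36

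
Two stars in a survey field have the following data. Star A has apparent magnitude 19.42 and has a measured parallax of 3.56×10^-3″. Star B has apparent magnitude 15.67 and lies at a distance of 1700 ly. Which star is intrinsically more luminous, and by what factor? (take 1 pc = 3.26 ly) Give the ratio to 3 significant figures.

Star B is more luminous, by a factor of 109.

Star A: d = 1/p = 1/3.56×10^-3″ = 280.9 pc
Star A: M = m − 5 log₁₀ d + 5 = 19.42 − 5·2.4486 + 5 = 12.177
Star B: d = 1700 ly / 3.26 = 521.5 pc
Star B: M = m − 5 log₁₀ d + 5 = 15.67 − 5·2.7172 + 5 = 7.084
ΔM = M_A − M_B = 12.177 − (7.084) = 5.093; smaller M is more luminous → Star B.
L ratio = 10^(0.4 |ΔM|) = 10^2.037 = 109.0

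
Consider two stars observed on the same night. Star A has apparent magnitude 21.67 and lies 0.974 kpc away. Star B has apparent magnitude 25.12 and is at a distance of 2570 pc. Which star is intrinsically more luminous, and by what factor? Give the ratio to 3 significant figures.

Star A is more luminous, by a factor of 3.45.

Star A: d = 0.974 kpc = 974.0 pc
Star A: M = m − 5 log₁₀ d + 5 = 21.67 − 5·2.9886 + 5 = 11.727
Star B: M = m − 5 log₁₀ d + 5 = 25.12 − 5·3.4099 + 5 = 13.070
ΔM = M_A − M_B = 11.727 − (13.070) = -1.343; smaller M is more luminous → Star A.
L ratio = 10^(0.4 |ΔM|) = 10^0.537 = 3.445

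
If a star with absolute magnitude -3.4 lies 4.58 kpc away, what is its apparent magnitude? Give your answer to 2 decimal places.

m ≈ 9.90

d = 4.58 kpc = 4580 pc
m = M + 5 log₁₀ d − 5 = -3.4 + 5·3.6609 − 5 = 9.904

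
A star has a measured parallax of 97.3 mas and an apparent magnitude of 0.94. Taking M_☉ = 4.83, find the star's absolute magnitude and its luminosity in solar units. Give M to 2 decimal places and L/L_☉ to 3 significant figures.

M ≈ 0.88; L/L_☉ ≈ 38.0

d = 1/p = 1000/97.3 mas = 10.28 pc
M = m − 5 log₁₀ d + 5 = 0.94 − 5·1.0119 + 5 = 0.881
M − M_☉ = 0.881 − 4.83 = -3.949
L/L_☉ = 10^(−0.4 × -3.949) = 38.00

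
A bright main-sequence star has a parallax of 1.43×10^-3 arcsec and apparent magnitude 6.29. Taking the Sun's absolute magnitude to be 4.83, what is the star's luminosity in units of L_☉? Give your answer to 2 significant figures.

L/L_☉ ≈ 1300

d = 1/p = 1/1.43×10^-3″ = 699.3 pc
M = m − 5 log₁₀ d + 5 = 6.29 − 5·2.8447 + 5 = -2.933
M − M_☉ = -2.933 − 4.83 = -7.763
L/L_☉ = 10^(−0.4 × -7.763) = 1274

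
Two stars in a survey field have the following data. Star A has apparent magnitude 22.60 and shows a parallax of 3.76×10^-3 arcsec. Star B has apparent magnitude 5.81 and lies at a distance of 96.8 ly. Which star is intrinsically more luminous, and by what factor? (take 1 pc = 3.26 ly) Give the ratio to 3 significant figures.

Star A: d = 1/p = 1/3.76×10^-3″ = 266.0 pc
Star A: M = m − 5 log₁₀ d + 5 = 22.60 − 5·2.4248 + 5 = 15.476
Star B: d = 96.8 ly / 3.26 = 29.69 pc
Star B: M = m − 5 log₁₀ d + 5 = 5.81 − 5·1.4727 + 5 = 3.447
ΔM = M_A − M_B = 15.476 − (3.447) = 12.029; smaller M is more luminous → Star B.
L ratio = 10^(0.4 |ΔM|) = 10^4.812 = 64820

Star B is more luminous, by a factor of 64800.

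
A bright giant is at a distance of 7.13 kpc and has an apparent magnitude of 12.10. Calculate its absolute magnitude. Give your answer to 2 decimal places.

d = 7.13 kpc = 7130 pc
5 log₁₀(d/10 pc) = 5 log₁₀(7130) − 5 = 14.265
M = m − 5 log₁₀(d/10) = 12.10 − 14.265 = -2.165

M ≈ -2.17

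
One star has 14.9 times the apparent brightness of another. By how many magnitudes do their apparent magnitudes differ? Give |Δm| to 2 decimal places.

Pogson: Δm = −2.5 log₁₀(ratio) = −2.5 log₁₀(14.9) = −2.5 × 1.1732 = -2.933

|Δm| ≈ 2.93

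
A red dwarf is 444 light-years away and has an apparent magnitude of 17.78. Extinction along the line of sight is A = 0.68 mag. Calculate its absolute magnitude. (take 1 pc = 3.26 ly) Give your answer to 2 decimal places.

M ≈ 11.43

d = 444 ly / 3.26 = 136.2 pc
5 log₁₀(d/10 pc) = 5 log₁₀(136.2) − 5 = 5.671
M = m − 5 log₁₀(d/10) − A = 17.78 − 5.671 − 0.68 = 11.429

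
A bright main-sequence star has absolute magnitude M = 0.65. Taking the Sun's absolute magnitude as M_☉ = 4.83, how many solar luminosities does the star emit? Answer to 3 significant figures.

L/L_☉ ≈ 47.0

M − M_☉ = 0.65 − 4.83 = -4.180
L/L_☉ = 10^(−0.4 (M − M_☉)) = 10^1.672 = 46.99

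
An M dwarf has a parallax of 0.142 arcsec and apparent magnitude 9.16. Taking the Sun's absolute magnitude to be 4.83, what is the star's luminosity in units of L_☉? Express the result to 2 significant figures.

L/L_☉ ≈ 9.2×10^-3

d = 1/p = 1/0.142″ = 7.042 pc
M = m − 5 log₁₀ d + 5 = 9.16 − 5·0.8477 + 5 = 9.921
M − M_☉ = 9.921 − 4.83 = 5.091
L/L_☉ = 10^(−0.4 × 5.091) = 9.192×10^-3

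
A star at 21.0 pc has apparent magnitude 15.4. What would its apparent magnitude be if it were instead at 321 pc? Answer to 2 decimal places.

m ≈ 21.32

Flux ∝ 1/d², so Δm = 5 log₁₀(d₂/d₁) = 5 log₁₀(321/21.0) = 5.921
m₂ = m₁ + Δm = 15.4 + (5.921) = 21.321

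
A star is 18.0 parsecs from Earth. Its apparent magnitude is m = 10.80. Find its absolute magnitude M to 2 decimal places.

5 log₁₀(d/10 pc) = 5 log₁₀(18.00) − 5 = 1.276
M = m − 5 log₁₀(d/10) = 10.80 − 1.276 = 9.524

M ≈ 9.52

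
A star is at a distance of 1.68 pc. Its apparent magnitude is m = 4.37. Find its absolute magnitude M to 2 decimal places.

M ≈ 8.24

5 log₁₀(d/10 pc) = 5 log₁₀(1.680) − 5 = -3.873
M = m − 5 log₁₀(d/10) = 4.37 + 3.873 = 8.243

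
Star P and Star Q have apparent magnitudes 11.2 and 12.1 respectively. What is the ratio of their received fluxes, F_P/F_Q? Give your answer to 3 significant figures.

F_P/F_Q ≈ 2.29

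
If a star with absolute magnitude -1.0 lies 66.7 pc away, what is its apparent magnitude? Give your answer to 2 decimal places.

m = M + 5 log₁₀ d − 5 = -1.0 + 5·1.8241 − 5 = 3.121

m ≈ 3.12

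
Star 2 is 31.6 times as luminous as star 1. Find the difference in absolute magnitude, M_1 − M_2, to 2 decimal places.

M_1 − M_2 ≈ 3.75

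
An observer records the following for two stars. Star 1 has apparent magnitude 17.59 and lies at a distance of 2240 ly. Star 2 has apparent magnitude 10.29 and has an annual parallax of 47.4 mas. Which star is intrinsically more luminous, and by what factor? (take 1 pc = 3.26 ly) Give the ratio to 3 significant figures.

Star 1 is more luminous, by a factor of 1.28.

Star 1: d = 2240 ly / 3.26 = 687.1 pc
Star 1: M = m − 5 log₁₀ d + 5 = 17.59 − 5·2.8370 + 5 = 8.405
Star 2: p = 47.4 mas = 0.0474″ → d = 1/p = 21.10 pc
Star 2: M = m − 5 log₁₀ d + 5 = 10.29 − 5·1.3242 + 5 = 8.669
ΔM = M_1 − M_2 = 8.405 − (8.669) = -0.264; smaller M is more luminous → Star 1.
L ratio = 10^(0.4 |ΔM|) = 10^0.106 = 1.275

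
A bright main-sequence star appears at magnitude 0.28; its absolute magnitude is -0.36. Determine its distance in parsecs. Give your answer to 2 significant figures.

μ = m − M = 0.640
m − M = 5 log₁₀ d − 5
log₁₀ d = (m − M)/5 + 1 = 1.1280
d = 10^1.1280 = 13.43 pc

d ≈ 13 pc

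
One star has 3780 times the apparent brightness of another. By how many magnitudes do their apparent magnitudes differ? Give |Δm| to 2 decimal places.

Pogson: Δm = −2.5 log₁₀(ratio) = −2.5 log₁₀(3780) = −2.5 × 3.5775 = -8.944

|Δm| ≈ 8.94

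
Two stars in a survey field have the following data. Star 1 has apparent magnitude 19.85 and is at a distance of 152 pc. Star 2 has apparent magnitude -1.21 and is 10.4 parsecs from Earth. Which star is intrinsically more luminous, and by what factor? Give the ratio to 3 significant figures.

Star 2 is more luminous, by a factor of 1.24×10^6.

Star 1: M = m − 5 log₁₀ d + 5 = 19.85 − 5·2.1818 + 5 = 13.941
Star 2: M = m − 5 log₁₀ d + 5 = -1.21 − 5·1.0170 + 5 = -1.295
ΔM = M_1 − M_2 = 13.941 − (-1.295) = 15.236; smaller M is more luminous → Star 2.
L ratio = 10^(0.4 |ΔM|) = 10^6.094 = 1.243×10^6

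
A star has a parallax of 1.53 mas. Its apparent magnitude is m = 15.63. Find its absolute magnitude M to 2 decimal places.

p = 1.53 mas = 1.53×10^-3″ → d = 1/p = 653.6 pc
5 log₁₀(d/10 pc) = 5 log₁₀(653.6) − 5 = 9.077
M = m − 5 log₁₀(d/10) = 15.63 − 9.077 = 6.553

M ≈ 6.55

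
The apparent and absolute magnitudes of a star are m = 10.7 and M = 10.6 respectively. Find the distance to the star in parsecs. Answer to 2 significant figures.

μ = m − M = 0.100
m − M = 5 log₁₀ d − 5
log₁₀ d = (m − M)/5 + 1 = 1.0200
d = 10^1.0200 = 10.47 pc

d ≈ 10 pc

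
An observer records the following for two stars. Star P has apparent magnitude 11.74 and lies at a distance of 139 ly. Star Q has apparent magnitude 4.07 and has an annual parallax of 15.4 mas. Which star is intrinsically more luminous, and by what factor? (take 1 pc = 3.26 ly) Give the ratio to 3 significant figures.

Star P: d = 139 ly / 3.26 = 42.64 pc
Star P: M = m − 5 log₁₀ d + 5 = 11.74 − 5·1.6298 + 5 = 8.591
Star Q: p = 15.4 mas = 0.0154″ → d = 1/p = 64.94 pc
Star Q: M = m − 5 log₁₀ d + 5 = 4.07 − 5·1.8125 + 5 = 0.008
ΔM = M_P − M_Q = 8.591 − (0.008) = 8.583; smaller M is more luminous → Star Q.
L ratio = 10^(0.4 |ΔM|) = 10^3.433 = 2712

Star Q is more luminous, by a factor of 2710.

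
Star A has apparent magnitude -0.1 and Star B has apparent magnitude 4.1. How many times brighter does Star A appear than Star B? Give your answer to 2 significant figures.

48

Magnitude difference = -4.2
Flux ratio = 10^(−0.4 Δm) = 10^(−0.4 × -4.2) = 10^1.680 = 47.86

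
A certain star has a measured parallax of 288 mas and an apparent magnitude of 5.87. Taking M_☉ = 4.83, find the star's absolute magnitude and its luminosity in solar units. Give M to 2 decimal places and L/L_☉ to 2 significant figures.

d = 1/p = 1000/288 mas = 3.472 pc
M = m − 5 log₁₀ d + 5 = 5.87 − 5·0.5406 + 5 = 8.167
M − M_☉ = 8.167 − 4.83 = 3.337
L/L_☉ = 10^(−0.4 × 3.337) = 0.04626

M ≈ 8.17; L/L_☉ ≈ 0.046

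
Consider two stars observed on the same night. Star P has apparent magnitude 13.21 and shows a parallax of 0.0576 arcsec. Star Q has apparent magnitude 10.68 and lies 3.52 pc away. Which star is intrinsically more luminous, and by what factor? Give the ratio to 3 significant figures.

Star P is more luminous, by a factor of 2.37.

Star P: d = 1/p = 1/0.0576″ = 17.36 pc
Star P: M = m − 5 log₁₀ d + 5 = 13.21 − 5·1.2396 + 5 = 12.012
Star Q: M = m − 5 log₁₀ d + 5 = 10.68 − 5·0.5465 + 5 = 12.947
ΔM = M_P − M_Q = 12.012 − (12.947) = -0.935; smaller M is more luminous → Star P.
L ratio = 10^(0.4 |ΔM|) = 10^0.374 = 2.366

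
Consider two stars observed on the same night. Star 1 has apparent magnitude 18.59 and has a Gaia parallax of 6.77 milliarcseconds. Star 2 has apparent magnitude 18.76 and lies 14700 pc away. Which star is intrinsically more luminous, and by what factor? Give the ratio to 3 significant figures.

Star 2 is more luminous, by a factor of 8470.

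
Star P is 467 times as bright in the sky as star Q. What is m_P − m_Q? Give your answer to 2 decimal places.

m_P − m_Q ≈ -6.67

Pogson: Δm = −2.5 log₁₀(ratio) = −2.5 log₁₀(467) = −2.5 × 2.6693 = -6.673
Star P is brighter, so it has the smaller magnitude: the difference is negative.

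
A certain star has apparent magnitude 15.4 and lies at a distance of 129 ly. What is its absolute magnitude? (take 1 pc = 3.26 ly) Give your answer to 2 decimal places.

d = 129 ly / 3.26 = 39.57 pc
5 log₁₀(d/10 pc) = 5 log₁₀(39.57) − 5 = 2.987
M = m − 5 log₁₀(d/10) = 15.4 − 2.987 = 12.413

M ≈ 12.41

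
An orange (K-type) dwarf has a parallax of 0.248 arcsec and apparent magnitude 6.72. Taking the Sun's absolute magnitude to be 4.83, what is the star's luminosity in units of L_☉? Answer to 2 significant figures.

L/L_☉ ≈ 0.029

d = 1/p = 1/0.248″ = 4.032 pc
M = m − 5 log₁₀ d + 5 = 6.72 − 5·0.6055 + 5 = 8.692
M − M_☉ = 8.692 − 4.83 = 3.862
L/L_☉ = 10^(−0.4 × 3.862) = 0.02852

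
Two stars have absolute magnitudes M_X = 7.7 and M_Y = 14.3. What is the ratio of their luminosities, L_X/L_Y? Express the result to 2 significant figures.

L_X/L_Y ≈ 440

ΔM = M_X − M_Y = -6.6
L_X/L_Y = 10^(−0.4 ΔM) = 10^2.640 = 436.5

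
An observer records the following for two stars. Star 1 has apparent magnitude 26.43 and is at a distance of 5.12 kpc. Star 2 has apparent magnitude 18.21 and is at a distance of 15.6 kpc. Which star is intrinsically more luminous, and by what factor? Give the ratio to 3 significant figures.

Star 1: d = 5.12 kpc = 5120 pc
Star 1: M = m − 5 log₁₀ d + 5 = 26.43 − 5·3.7093 + 5 = 12.884
Star 2: d = 15.6 kpc = 15600 pc
Star 2: M = m − 5 log₁₀ d + 5 = 18.21 − 5·4.1931 + 5 = 2.244
ΔM = M_1 − M_2 = 12.884 − (2.244) = 10.639; smaller M is more luminous → Star 2.
L ratio = 10^(0.4 |ΔM|) = 10^4.256 = 18020

Star 2 is more luminous, by a factor of 18000.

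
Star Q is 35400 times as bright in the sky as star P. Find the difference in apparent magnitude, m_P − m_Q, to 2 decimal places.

m_P − m_Q ≈ 11.37

Pogson: Δm = −2.5 log₁₀(ratio) = −2.5 log₁₀(35400) = −2.5 × 4.5490 = -11.373
Star Q is brighter so has the smaller magnitude: m_P − m_Q is positive.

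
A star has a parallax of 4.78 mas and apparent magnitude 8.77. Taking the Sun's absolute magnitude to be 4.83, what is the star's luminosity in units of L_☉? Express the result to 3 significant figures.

d = 1/p = 1000/4.78 mas = 209.2 pc
M = m − 5 log₁₀ d + 5 = 8.77 − 5·2.3206 + 5 = 2.167
M − M_☉ = 2.167 − 4.83 = -2.663
L/L_☉ = 10^(−0.4 × -2.663) = 11.62

L/L_☉ ≈ 11.6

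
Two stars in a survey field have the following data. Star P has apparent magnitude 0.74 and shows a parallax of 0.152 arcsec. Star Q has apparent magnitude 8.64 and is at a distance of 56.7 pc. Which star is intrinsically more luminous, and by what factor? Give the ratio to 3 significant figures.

Star P: d = 1/p = 1/0.152″ = 6.579 pc
Star P: M = m − 5 log₁₀ d + 5 = 0.74 − 5·0.8182 + 5 = 1.649
Star Q: M = m − 5 log₁₀ d + 5 = 8.64 − 5·1.7536 + 5 = 4.872
ΔM = M_P − M_Q = 1.649 − (4.872) = -3.223; smaller M is more luminous → Star P.
L ratio = 10^(0.4 |ΔM|) = 10^1.289 = 19.46

Star P is more luminous, by a factor of 19.5.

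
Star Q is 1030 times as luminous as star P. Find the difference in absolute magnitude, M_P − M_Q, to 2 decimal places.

Pogson: ΔM = −2.5 log₁₀(ratio) = −2.5 log₁₀(1030) = −2.5 × 3.0128 = -7.532
Star Q is brighter so has the smaller magnitude: M_P − M_Q is positive.

M_P − M_Q ≈ 7.53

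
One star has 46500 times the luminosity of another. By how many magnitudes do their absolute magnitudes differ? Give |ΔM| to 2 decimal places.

|ΔM| ≈ 11.67

Pogson: ΔM = −2.5 log₁₀(ratio) = −2.5 log₁₀(46500) = −2.5 × 4.6675 = -11.669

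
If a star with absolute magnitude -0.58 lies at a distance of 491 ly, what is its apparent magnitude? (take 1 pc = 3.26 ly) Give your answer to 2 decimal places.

m ≈ 5.31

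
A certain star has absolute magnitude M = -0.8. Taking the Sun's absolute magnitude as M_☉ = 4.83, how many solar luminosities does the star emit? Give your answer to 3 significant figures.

M − M_☉ = -0.8 − 4.83 = -5.630
L/L_☉ = 10^(−0.4 (M − M_☉)) = 10^2.252 = 178.6

L/L_☉ ≈ 179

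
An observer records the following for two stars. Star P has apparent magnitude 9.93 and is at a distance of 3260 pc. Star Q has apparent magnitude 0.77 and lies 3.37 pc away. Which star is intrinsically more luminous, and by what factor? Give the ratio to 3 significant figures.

Star P: M = m − 5 log₁₀ d + 5 = 9.93 − 5·3.5132 + 5 = -2.636
Star Q: M = m − 5 log₁₀ d + 5 = 0.77 − 5·0.5276 + 5 = 3.132
ΔM = M_P − M_Q = -2.636 − (3.132) = -5.768; smaller M is more luminous → Star P.
L ratio = 10^(0.4 |ΔM|) = 10^2.307 = 202.9

Star P is more luminous, by a factor of 203.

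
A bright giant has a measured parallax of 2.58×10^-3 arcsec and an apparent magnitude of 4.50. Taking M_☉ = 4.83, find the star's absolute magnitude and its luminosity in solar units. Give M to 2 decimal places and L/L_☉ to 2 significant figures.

d = 1/p = 1/2.58×10^-3″ = 387.6 pc
M = m − 5 log₁₀ d + 5 = 4.50 − 5·2.5884 + 5 = -3.442
M − M_☉ = -3.442 − 4.83 = -8.272
L/L_☉ = 10^(−0.4 × -8.272) = 2036

M ≈ -3.44; L/L_☉ ≈ 2000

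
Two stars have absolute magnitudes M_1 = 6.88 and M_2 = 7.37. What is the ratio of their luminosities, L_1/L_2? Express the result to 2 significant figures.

ΔM = M_1 − M_2 = -0.49
L_1/L_2 = 10^(−0.4 ΔM) = 10^0.196 = 1.570

L_1/L_2 ≈ 1.6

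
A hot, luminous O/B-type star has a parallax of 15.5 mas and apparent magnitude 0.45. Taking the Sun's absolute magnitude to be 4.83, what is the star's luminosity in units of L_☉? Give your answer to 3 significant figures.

L/L_☉ ≈ 2350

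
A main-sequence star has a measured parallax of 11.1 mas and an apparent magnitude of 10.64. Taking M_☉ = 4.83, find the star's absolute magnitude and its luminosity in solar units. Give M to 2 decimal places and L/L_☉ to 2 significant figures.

d = 1/p = 1000/11.1 mas = 90.09 pc
M = m − 5 log₁₀ d + 5 = 10.64 − 5·1.9547 + 5 = 5.867
M − M_☉ = 5.867 − 4.83 = 1.037
L/L_☉ = 10^(−0.4 × 1.037) = 0.3849

M ≈ 5.87; L/L_☉ ≈ 0.38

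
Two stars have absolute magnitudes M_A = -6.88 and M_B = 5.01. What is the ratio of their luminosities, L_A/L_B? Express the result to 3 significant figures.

ΔM = M_A − M_B = -11.89
L_A/L_B = 10^(−0.4 ΔM) = 10^4.756 = 57020

L_A/L_B ≈ 57000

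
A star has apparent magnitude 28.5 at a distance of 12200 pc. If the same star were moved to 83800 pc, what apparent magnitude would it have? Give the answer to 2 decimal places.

Flux ∝ 1/d², so Δm = 5 log₁₀(d₂/d₁) = 5 log₁₀(83800/12200) = 4.184
m₂ = m₁ + Δm = 28.5 + (4.184) = 32.684

m ≈ 32.68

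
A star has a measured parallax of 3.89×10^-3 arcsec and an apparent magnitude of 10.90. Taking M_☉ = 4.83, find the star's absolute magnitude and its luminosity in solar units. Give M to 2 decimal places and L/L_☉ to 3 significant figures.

M ≈ 3.85; L/L_☉ ≈ 2.47

d = 1/p = 1/3.89×10^-3″ = 257.1 pc
M = m − 5 log₁₀ d + 5 = 10.90 − 5·2.4101 + 5 = 3.850
M − M_☉ = 3.850 − 4.83 = -0.980
L/L_☉ = 10^(−0.4 × -0.980) = 2.467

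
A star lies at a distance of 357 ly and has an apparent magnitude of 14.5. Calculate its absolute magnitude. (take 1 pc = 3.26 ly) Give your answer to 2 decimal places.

M ≈ 9.30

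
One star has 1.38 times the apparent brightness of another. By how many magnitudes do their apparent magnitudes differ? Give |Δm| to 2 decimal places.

Pogson: Δm = −2.5 log₁₀(ratio) = −2.5 log₁₀(1.38) = −2.5 × 0.1399 = -0.350

|Δm| ≈ 0.35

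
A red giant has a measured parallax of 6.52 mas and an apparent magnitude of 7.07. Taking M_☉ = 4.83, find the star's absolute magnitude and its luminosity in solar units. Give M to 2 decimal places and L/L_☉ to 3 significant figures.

M ≈ 1.14; L/L_☉ ≈ 29.9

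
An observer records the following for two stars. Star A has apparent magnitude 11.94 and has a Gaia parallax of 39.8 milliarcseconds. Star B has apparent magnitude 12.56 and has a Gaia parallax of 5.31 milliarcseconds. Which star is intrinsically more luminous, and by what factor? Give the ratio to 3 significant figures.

Star B is more luminous, by a factor of 31.7.

Star A: p = 39.8 mas = 0.0398″ → d = 1/p = 25.13 pc
Star A: M = m − 5 log₁₀ d + 5 = 11.94 − 5·1.4001 + 5 = 9.939
Star B: p = 5.31 mas = 5.31×10^-3″ → d = 1/p = 188.3 pc
Star B: M = m − 5 log₁₀ d + 5 = 12.56 − 5·2.2749 + 5 = 6.185
ΔM = M_A − M_B = 9.939 − (6.185) = 3.754; smaller M is more luminous → Star B.
L ratio = 10^(0.4 |ΔM|) = 10^1.502 = 31.74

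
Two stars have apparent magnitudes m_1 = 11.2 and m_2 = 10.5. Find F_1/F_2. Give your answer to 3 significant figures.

Δm = 11.2 − (10.5) = 0.7
Flux ratio = 10^(−0.4 Δm) = 10^(−0.4 × 0.7) = 10^-0.280 = 0.5248

F_1/F_2 ≈ 0.525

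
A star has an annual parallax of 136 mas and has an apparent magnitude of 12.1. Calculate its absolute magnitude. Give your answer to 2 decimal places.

M ≈ 12.77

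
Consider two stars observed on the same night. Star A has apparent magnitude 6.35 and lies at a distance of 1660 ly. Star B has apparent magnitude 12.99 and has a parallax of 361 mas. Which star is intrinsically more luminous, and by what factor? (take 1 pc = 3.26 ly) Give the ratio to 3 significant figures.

Star A is more luminous, by a factor of 1.53×10^7.

Star A: d = 1660 ly / 3.26 = 509.2 pc
Star A: M = m − 5 log₁₀ d + 5 = 6.35 − 5·2.7069 + 5 = -2.184
Star B: p = 361 mas = 0.361″ → d = 1/p = 2.770 pc
Star B: M = m − 5 log₁₀ d + 5 = 12.99 − 5·0.4425 + 5 = 15.778
ΔM = M_A − M_B = -2.184 − (15.778) = -17.962; smaller M is more luminous → Star A.
L ratio = 10^(0.4 |ΔM|) = 10^7.185 = 1.530×10^7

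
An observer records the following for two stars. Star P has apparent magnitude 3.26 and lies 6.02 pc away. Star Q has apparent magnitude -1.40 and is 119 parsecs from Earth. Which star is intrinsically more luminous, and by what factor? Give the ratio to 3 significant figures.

Star P: M = m − 5 log₁₀ d + 5 = 3.26 − 5·0.7796 + 5 = 4.362
Star Q: M = m − 5 log₁₀ d + 5 = -1.40 − 5·2.0755 + 5 = -6.778
ΔM = M_P − M_Q = 4.362 − (-6.778) = 11.140; smaller M is more luminous → Star Q.
L ratio = 10^(0.4 |ΔM|) = 10^4.456 = 28570

Star Q is more luminous, by a factor of 28600.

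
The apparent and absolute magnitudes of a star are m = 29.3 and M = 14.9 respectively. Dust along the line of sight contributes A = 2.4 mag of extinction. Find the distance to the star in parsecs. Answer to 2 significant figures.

d ≈ 2500 pc

m − M = 5 log₁₀(d/10 pc) + A  ⇒  29.3 − (14.9) − 2.4 = 5 log₁₀(d/10)
12.000 = 5 log₁₀(d/10)
log₁₀ d = (m − M − A)/5 + 1 = 3.4000
d = 10^3.4000 = 2512 pc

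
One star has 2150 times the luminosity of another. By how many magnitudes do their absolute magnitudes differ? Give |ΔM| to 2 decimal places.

Pogson: ΔM = −2.5 log₁₀(ratio) = −2.5 log₁₀(2150) = −2.5 × 3.3324 = -8.331

|ΔM| ≈ 8.33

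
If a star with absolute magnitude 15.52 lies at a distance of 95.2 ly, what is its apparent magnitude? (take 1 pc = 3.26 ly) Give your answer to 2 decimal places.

d = 95.2 ly / 3.26 = 29.20 pc
m = M + 5 log₁₀ d − 5 = 15.52 + 5·1.4654 − 5 = 17.847

m ≈ 17.85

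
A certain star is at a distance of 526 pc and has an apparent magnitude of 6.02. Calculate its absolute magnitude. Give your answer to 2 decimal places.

M ≈ -2.58

5 log₁₀(d/10 pc) = 5 log₁₀(526.0) − 5 = 8.605
M = m − 5 log₁₀(d/10) = 6.02 − 8.605 = -2.585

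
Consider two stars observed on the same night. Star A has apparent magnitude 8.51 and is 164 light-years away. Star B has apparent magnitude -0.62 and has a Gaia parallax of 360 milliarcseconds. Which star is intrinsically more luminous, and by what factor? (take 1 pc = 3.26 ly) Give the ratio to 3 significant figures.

Star A: d = 164 ly / 3.26 = 50.31 pc
Star A: M = m − 5 log₁₀ d + 5 = 8.51 − 5·1.7016 + 5 = 5.002
Star B: p = 360 mas = 0.360″ → d = 1/p = 2.778 pc
Star B: M = m − 5 log₁₀ d + 5 = -0.62 − 5·0.4437 + 5 = 2.162
ΔM = M_A − M_B = 5.002 − (2.162) = 2.840; smaller M is more luminous → Star B.
L ratio = 10^(0.4 |ΔM|) = 10^1.136 = 13.68

Star B is more luminous, by a factor of 13.7.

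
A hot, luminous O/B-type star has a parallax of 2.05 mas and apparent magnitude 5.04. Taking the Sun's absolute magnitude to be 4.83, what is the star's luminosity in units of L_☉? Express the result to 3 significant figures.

L/L_☉ ≈ 1960

d = 1/p = 1000/2.05 mas = 487.8 pc
M = m − 5 log₁₀ d + 5 = 5.04 − 5·2.6882 + 5 = -3.401
M − M_☉ = -3.401 − 4.83 = -8.231
L/L_☉ = 10^(−0.4 × -8.231) = 1961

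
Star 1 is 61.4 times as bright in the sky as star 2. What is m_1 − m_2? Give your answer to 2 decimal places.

Pogson: Δm = −2.5 log₁₀(ratio) = −2.5 log₁₀(61.4) = −2.5 × 1.7882 = -4.470
Star 1 is brighter, so it has the smaller magnitude: the difference is negative.

m_1 − m_2 ≈ -4.47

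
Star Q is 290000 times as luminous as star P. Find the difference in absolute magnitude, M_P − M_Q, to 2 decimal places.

M_P − M_Q ≈ 13.66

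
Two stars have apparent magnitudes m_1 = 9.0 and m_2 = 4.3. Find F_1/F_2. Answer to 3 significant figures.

Magnitude difference = 4.7
Flux ratio = 10^(−0.4 Δm) = 10^(−0.4 × 4.7) = 10^-1.880 = 0.01318

F_1/F_2 ≈ 0.0132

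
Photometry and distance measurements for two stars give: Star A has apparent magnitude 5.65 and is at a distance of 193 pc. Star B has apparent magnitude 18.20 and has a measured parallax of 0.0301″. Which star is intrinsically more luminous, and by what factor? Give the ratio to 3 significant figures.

Star A is more luminous, by a factor of 3.53×10^6.

Star A: M = m − 5 log₁₀ d + 5 = 5.65 − 5·2.2856 + 5 = -0.778
Star B: d = 1/p = 1/0.0301″ = 33.22 pc
Star B: M = m − 5 log₁₀ d + 5 = 18.20 − 5·1.5214 + 5 = 15.593
ΔM = M_A − M_B = -0.778 − (15.593) = -16.371; smaller M is more luminous → Star A.
L ratio = 10^(0.4 |ΔM|) = 10^6.548 = 3.534×10^6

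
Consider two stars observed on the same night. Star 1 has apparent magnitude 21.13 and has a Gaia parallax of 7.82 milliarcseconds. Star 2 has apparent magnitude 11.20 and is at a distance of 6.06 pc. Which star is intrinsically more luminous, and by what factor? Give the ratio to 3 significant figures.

Star 2 is more luminous, by a factor of 21.1.

Star 1: p = 7.82 mas = 7.82×10^-3″ → d = 1/p = 127.9 pc
Star 1: M = m − 5 log₁₀ d + 5 = 21.13 − 5·2.1068 + 5 = 15.596
Star 2: M = m − 5 log₁₀ d + 5 = 11.20 − 5·0.7825 + 5 = 12.288
ΔM = M_1 − M_2 = 15.596 − (12.288) = 3.308; smaller M is more luminous → Star 2.
L ratio = 10^(0.4 |ΔM|) = 10^1.323 = 21.06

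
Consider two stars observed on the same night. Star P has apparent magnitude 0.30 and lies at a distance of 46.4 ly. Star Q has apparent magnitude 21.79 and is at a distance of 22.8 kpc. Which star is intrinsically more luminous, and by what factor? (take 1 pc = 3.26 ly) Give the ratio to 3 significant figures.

Star P: d = 46.4 ly / 3.26 = 14.23 pc
Star P: M = m − 5 log₁₀ d + 5 = 0.30 − 5·1.1533 + 5 = -0.467
Star Q: d = 22.8 kpc = 22800 pc
Star Q: M = m − 5 log₁₀ d + 5 = 21.79 − 5·4.3579 + 5 = 5.000
ΔM = M_P − M_Q = -0.467 − (5.000) = -5.467; smaller M is more luminous → Star P.
L ratio = 10^(0.4 |ΔM|) = 10^2.187 = 153.7

Star P is more luminous, by a factor of 154.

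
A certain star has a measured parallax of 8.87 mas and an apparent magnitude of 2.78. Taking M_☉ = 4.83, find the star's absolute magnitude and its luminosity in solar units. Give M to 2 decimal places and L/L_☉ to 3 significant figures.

d = 1/p = 1000/8.87 mas = 112.7 pc
M = m − 5 log₁₀ d + 5 = 2.78 − 5·2.0521 + 5 = -2.480
M − M_☉ = -2.480 − 4.83 = -7.310
L/L_☉ = 10^(−0.4 × -7.310) = 839.8

M ≈ -2.48; L/L_☉ ≈ 840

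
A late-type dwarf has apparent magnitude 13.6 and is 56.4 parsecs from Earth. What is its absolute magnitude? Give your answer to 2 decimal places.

M ≈ 9.84

5 log₁₀(d/10 pc) = 5 log₁₀(56.40) − 5 = 3.756
M = m − 5 log₁₀(d/10) = 13.6 − 3.756 = 9.844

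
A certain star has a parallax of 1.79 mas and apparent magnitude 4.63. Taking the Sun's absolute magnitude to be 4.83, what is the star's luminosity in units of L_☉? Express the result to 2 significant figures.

L/L_☉ ≈ 3800

d = 1/p = 1000/1.79 mas = 558.7 pc
M = m − 5 log₁₀ d + 5 = 4.63 − 5·2.7471 + 5 = -4.106
M − M_☉ = -4.106 − 4.83 = -8.936
L/L_☉ = 10^(−0.4 × -8.936) = 3752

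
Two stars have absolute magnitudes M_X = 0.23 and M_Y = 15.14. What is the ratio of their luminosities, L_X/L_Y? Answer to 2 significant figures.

L_X/L_Y ≈ 920000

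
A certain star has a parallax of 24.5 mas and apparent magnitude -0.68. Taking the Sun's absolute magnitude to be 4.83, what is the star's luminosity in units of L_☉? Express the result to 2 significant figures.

d = 1/p = 1000/24.5 mas = 40.82 pc
M = m − 5 log₁₀ d + 5 = -0.68 − 5·1.6108 + 5 = -3.734
M − M_☉ = -3.734 − 4.83 = -8.564
L/L_☉ = 10^(−0.4 × -8.564) = 2665

L/L_☉ ≈ 2700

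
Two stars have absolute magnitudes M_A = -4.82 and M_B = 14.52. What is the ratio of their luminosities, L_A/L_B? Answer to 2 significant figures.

L_A/L_B ≈ 5.4×10^7

ΔM = M_A − M_B = -19.34
L_A/L_B = 10^(−0.4 ΔM) = 10^7.736 = 5.445×10^7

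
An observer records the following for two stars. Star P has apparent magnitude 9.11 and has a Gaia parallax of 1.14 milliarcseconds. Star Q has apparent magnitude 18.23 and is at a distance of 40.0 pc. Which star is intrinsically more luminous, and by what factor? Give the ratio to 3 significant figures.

Star P is more luminous, by a factor of 2.14×10^6.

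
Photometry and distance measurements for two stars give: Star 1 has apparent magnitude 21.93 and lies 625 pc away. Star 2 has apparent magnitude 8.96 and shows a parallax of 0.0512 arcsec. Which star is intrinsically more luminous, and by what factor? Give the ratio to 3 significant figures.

Star 2 is more luminous, by a factor of 151.

Star 1: M = m − 5 log₁₀ d + 5 = 21.93 − 5·2.7959 + 5 = 12.951
Star 2: d = 1/p = 1/0.0512″ = 19.53 pc
Star 2: M = m − 5 log₁₀ d + 5 = 8.96 − 5·1.2907 + 5 = 7.506
ΔM = M_1 − M_2 = 12.951 − (7.506) = 5.444; smaller M is more luminous → Star 2.
L ratio = 10^(0.4 |ΔM|) = 10^2.178 = 150.6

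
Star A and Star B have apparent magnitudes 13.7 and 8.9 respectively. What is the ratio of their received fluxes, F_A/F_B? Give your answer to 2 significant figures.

F_A/F_B ≈ 0.012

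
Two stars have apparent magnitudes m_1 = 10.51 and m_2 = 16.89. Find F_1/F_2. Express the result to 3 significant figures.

F_1/F_2 ≈ 356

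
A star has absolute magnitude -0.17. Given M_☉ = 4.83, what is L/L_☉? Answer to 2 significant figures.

L/L_☉ ≈ 100

M − M_☉ = -0.17 − 4.83 = -5.000
L/L_☉ = 10^(−0.4 (M − M_☉)) = 10^2.000 = 100.0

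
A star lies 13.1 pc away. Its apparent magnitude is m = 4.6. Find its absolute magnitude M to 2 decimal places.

M ≈ 4.01

5 log₁₀(d/10 pc) = 5 log₁₀(13.10) − 5 = 0.586
M = m − 5 log₁₀(d/10) = 4.6 − 0.586 = 4.014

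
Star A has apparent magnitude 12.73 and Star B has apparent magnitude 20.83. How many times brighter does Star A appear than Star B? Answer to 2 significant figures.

1700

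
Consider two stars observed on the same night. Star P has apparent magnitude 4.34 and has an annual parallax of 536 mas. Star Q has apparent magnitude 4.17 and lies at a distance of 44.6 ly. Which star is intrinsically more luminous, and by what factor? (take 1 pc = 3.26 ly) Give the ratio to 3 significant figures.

Star Q is more luminous, by a factor of 62.9.

Star P: p = 536 mas = 0.536″ → d = 1/p = 1.866 pc
Star P: M = m − 5 log₁₀ d + 5 = 4.34 − 5·0.2708 + 5 = 7.986
Star Q: d = 44.6 ly / 3.26 = 13.68 pc
Star Q: M = m − 5 log₁₀ d + 5 = 4.17 − 5·1.1361 + 5 = 3.489
ΔM = M_P − M_Q = 7.986 − (3.489) = 4.496; smaller M is more luminous → Star Q.
L ratio = 10^(0.4 |ΔM|) = 10^1.799 = 62.89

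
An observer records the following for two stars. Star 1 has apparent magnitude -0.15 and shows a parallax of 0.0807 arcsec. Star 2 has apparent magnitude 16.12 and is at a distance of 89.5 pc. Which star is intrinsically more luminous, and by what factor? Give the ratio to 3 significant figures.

Star 1: d = 1/p = 1/0.0807″ = 12.39 pc
Star 1: M = m − 5 log₁₀ d + 5 = -0.15 − 5·1.0931 + 5 = -0.616
Star 2: M = m − 5 log₁₀ d + 5 = 16.12 − 5·1.9518 + 5 = 11.361
ΔM = M_1 − M_2 = -0.616 − (11.361) = -11.977; smaller M is more luminous → Star 1.
L ratio = 10^(0.4 |ΔM|) = 10^4.791 = 61750

Star 1 is more luminous, by a factor of 61700.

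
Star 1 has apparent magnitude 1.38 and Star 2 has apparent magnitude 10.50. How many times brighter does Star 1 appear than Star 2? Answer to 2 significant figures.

Δm = 1.38 − (10.50) = -9.12
Flux ratio = 10^(−0.4 Δm) = 10^(−0.4 × -9.12) = 10^3.648 = 4446

4400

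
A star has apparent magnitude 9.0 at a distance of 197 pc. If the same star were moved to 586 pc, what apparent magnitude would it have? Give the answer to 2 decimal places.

Flux ∝ 1/d², so Δm = 5 log₁₀(d₂/d₁) = 5 log₁₀(586/197) = 2.367
m₂ = m₁ + Δm = 9.0 + (2.367) = 11.367

m ≈ 11.37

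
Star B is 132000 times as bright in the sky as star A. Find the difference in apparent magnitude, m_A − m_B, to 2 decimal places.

Pogson: Δm = −2.5 log₁₀(ratio) = −2.5 log₁₀(132000) = −2.5 × 5.1206 = -12.801
Star B is brighter so has the smaller magnitude: m_A − m_B is positive.

m_A − m_B ≈ 12.80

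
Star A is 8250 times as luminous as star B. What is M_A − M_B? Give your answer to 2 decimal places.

Pogson: ΔM = −2.5 log₁₀(ratio) = −2.5 log₁₀(8250) = −2.5 × 3.9165 = -9.791
Star A is brighter, so it has the smaller magnitude: the difference is negative.

M_A − M_B ≈ -9.79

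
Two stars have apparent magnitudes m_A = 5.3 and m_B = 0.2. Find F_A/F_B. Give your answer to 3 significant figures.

F_A/F_B ≈ 9.12×10^-3

Magnitude difference = 5.1
Flux ratio = 10^(−0.4 Δm) = 10^(−0.4 × 5.1) = 10^-2.040 = 9.120×10^-3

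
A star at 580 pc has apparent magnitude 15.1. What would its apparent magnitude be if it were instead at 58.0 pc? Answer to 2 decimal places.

m ≈ 10.10

Flux ∝ 1/d², so Δm = 5 log₁₀(d₂/d₁) = 5 log₁₀(58.0/580) = -5.000
m₂ = m₁ + Δm = 15.1 + (-5.000) = 10.100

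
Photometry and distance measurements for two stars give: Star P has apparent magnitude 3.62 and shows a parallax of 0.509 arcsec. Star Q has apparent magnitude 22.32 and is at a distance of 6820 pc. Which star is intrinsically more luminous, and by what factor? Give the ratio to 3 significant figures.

Star P: d = 1/p = 1/0.509″ = 1.965 pc
Star P: M = m − 5 log₁₀ d + 5 = 3.62 − 5·0.2933 + 5 = 7.154
Star Q: M = m − 5 log₁₀ d + 5 = 22.32 − 5·3.8338 + 5 = 8.151
ΔM = M_P − M_Q = 7.154 − (8.151) = -0.997; smaller M is more luminous → Star P.
L ratio = 10^(0.4 |ΔM|) = 10^0.399 = 2.506

Star P is more luminous, by a factor of 2.51.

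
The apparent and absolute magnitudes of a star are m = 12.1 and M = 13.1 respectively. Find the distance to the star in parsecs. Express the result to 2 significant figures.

d ≈ 6.3 pc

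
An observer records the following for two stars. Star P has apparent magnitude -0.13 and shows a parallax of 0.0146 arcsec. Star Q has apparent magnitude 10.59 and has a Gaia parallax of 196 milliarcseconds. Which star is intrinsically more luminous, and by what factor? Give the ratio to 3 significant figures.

Star P: d = 1/p = 1/0.0146″ = 68.49 pc
Star P: M = m − 5 log₁₀ d + 5 = -0.13 − 5·1.8356 + 5 = -4.308
Star Q: p = 196 mas = 0.196″ → d = 1/p = 5.102 pc
Star Q: M = m − 5 log₁₀ d + 5 = 10.59 − 5·0.7077 + 5 = 12.051
ΔM = M_P − M_Q = -4.308 − (12.051) = -16.360; smaller M is more luminous → Star P.
L ratio = 10^(0.4 |ΔM|) = 10^6.544 = 3.498×10^6

Star P is more luminous, by a factor of 3.50×10^6.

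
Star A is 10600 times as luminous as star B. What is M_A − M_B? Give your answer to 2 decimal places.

Pogson: ΔM = −2.5 log₁₀(ratio) = −2.5 log₁₀(10600) = −2.5 × 4.0253 = -10.063
Star A is brighter, so it has the smaller magnitude: the difference is negative.

M_A − M_B ≈ -10.06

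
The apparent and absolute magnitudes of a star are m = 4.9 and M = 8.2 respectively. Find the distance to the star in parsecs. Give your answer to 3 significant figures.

d ≈ 2.19 pc

μ = m − M = -3.300
m − M = 5 log₁₀ d − 5
log₁₀ d = (m − M)/5 + 1 = 0.3400
d = 10^0.3400 = 2.188 pc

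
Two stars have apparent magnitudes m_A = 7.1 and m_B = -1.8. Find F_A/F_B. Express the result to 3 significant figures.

Magnitude difference = 8.9
Flux ratio = 10^(−0.4 Δm) = 10^(−0.4 × 8.9) = 10^-3.560 = 2.754×10^-4

F_A/F_B ≈ 2.75×10^-4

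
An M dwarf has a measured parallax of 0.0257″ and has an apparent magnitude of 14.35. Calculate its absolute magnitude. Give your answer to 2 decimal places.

d = 1/p = 1/0.0257″ = 38.91 pc
5 log₁₀(d/10 pc) = 5 log₁₀(38.91) − 5 = 2.950
M = m − 5 log₁₀(d/10) = 14.35 − 2.950 = 11.400

M ≈ 11.40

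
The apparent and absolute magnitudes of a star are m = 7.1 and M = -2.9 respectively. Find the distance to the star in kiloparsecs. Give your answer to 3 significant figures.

Distance modulus: m − M = 7.1 − (-2.9) = 10.000
m − M = 5 log₁₀ d − 5
log₁₀ d = (m − M)/5 + 1 = 3.0000
d = 10^3.0000 = 1000 pc
= 1.000 kpc

d ≈ 1.00 kpc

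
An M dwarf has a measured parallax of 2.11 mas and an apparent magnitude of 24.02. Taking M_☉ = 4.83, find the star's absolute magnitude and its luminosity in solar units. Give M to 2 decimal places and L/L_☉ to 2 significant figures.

M ≈ 15.64; L/L_☉ ≈ 4.7×10^-5

d = 1/p = 1000/2.11 mas = 473.9 pc
M = m − 5 log₁₀ d + 5 = 24.02 − 5·2.6757 + 5 = 15.641
M − M_☉ = 15.641 − 4.83 = 10.811
L/L_☉ = 10^(−0.4 × 10.811) = 4.736×10^-5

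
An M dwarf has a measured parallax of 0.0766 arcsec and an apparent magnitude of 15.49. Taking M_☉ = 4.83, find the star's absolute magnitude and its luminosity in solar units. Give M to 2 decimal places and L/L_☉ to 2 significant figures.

d = 1/p = 1/0.0766″ = 13.05 pc
M = m − 5 log₁₀ d + 5 = 15.49 − 5·1.1158 + 5 = 14.911
M − M_☉ = 14.911 − 4.83 = 10.081
L/L_☉ = 10^(−0.4 × 10.081) = 9.280×10^-5

M ≈ 14.91; L/L_☉ ≈ 9.3×10^-5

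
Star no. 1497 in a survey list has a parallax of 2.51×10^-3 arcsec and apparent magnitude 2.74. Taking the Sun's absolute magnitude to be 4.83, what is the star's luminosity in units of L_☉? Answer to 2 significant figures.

L/L_☉ ≈ 11000

d = 1/p = 1/2.51×10^-3″ = 398.4 pc
M = m − 5 log₁₀ d + 5 = 2.74 − 5·2.6003 + 5 = -5.262
M − M_☉ = -5.262 − 4.83 = -10.092
L/L_☉ = 10^(−0.4 × -10.092) = 10880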